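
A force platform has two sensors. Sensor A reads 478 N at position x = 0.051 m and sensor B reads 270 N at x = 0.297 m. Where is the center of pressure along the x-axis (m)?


COP_x = (F1*x1 + F2*x2) / (F1 + F2)
COP_x = (478*0.051 + 270*0.297) / (478 + 270)
Numerator = 104.5680
Denominator = 748
COP_x = 0.1398


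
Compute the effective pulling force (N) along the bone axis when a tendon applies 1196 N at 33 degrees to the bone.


F_eff = F_tendon * cos(theta)
theta = 33 deg = 0.5760 rad
cos(theta) = 0.8387
F_eff = 1196 * 0.8387
F_eff = 1003.0500


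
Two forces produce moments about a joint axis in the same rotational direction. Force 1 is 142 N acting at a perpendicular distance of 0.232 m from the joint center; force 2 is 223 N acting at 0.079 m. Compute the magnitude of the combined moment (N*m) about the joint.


M = F1 * d1 + F2 * d2
M = 142 * 0.232 + 223 * 0.079
M = 32.9440 + 17.6170
M = 50.5610


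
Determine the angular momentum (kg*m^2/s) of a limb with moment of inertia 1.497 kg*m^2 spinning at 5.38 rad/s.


L = I * omega
L = 1.497 * 5.38
L = 8.0539


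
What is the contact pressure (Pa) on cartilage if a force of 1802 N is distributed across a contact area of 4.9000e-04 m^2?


P = F / A
P = 1802 / 4.9000e-04
P = 3.6776e+06


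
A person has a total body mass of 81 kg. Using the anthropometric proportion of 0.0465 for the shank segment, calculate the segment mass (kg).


m_segment = body_mass * fraction
m_segment = 81 * 0.0465
m_segment = 3.7665


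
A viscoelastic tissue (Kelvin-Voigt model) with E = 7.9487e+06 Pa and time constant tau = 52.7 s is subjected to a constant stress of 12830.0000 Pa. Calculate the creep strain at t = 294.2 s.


epsilon(t) = (sigma/E) * (1 - exp(-t/tau))
sigma/E = 12830.0000 / 7.9487e+06 = 0.0016
exp(-t/tau) = exp(-294.2 / 52.7) = 0.0038
epsilon = 0.0016 * (1 - 0.0038)
epsilon = 0.0016


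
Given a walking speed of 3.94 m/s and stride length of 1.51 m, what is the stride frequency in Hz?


f = v / stride_length
f = 3.94 / 1.51
f = 2.6093


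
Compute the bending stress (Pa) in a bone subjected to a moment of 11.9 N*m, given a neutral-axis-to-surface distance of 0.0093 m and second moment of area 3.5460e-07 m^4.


sigma = M * c / I
sigma = 11.9 * 0.0093 / 3.5460e-07
M * c = 0.1107
sigma = 312098.1387


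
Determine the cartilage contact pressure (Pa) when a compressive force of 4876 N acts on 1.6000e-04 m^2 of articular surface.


P = F / A
P = 4876 / 1.6000e-04
P = 3.0475e+07


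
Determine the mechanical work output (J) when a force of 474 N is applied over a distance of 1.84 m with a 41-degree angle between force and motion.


W = F * d * cos(theta)
theta = 41 deg = 0.7156 rad
cos(theta) = 0.7547
W = 474 * 1.84 * 0.7547
W = 658.2275


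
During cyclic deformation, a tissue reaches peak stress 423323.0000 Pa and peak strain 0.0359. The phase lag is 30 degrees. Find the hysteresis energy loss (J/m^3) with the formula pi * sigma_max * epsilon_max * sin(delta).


E_loss = pi * sigma_max * epsilon_max * sin(delta)
delta = 30 deg = 0.5236 rad
sin(delta) = 0.5000
E_loss = pi * 423323.0000 * 0.0359 * 0.5000
E_loss = 23871.8563


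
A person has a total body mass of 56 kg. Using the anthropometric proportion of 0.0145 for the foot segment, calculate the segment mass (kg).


m_segment = body_mass * fraction
m_segment = 56 * 0.0145
m_segment = 0.8120


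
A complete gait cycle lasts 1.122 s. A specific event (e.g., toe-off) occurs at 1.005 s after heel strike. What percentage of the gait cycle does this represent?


pct = (event_time / cycle_time) * 100
pct = (1.005 / 1.122) * 100
ratio = 0.8957
pct = 89.5722


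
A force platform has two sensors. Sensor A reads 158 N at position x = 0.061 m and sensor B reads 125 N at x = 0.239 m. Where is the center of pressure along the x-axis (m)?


COP_x = (F1*x1 + F2*x2) / (F1 + F2)
COP_x = (158*0.061 + 125*0.239) / (158 + 125)
Numerator = 39.5130
Denominator = 283
COP_x = 0.1396


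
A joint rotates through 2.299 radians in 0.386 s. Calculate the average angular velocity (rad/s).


omega = delta_theta / delta_t
omega = 2.299 / 0.386
omega = 5.9560


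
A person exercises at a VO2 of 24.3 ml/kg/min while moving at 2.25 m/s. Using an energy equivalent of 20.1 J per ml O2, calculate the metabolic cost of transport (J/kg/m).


Power per kg = VO2 * 20.1 / 60
Power per kg = 24.3 * 20.1 / 60 = 8.1405 W/kg
Cost = power_per_kg / speed
Cost = 8.1405 / 2.25
Cost = 3.6180


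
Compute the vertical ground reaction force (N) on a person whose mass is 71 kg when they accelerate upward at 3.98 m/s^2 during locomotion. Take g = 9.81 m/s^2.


GRF = m * (g + a)
GRF = 71 * (9.81 + 3.98)
GRF = 71 * 13.7900
GRF = 979.0900


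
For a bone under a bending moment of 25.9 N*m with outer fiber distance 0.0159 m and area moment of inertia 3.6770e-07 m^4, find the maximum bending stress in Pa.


sigma = M * c / I
sigma = 25.9 * 0.0159 / 3.6770e-07
M * c = 0.4118
sigma = 1.1200e+06


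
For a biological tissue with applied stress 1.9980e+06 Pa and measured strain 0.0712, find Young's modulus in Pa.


E = stress / strain
E = 1.9980e+06 / 0.0712
E = 2.8062e+07


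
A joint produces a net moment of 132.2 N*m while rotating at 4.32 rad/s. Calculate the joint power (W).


P = M * omega
P = 132.2 * 4.32
P = 571.1040


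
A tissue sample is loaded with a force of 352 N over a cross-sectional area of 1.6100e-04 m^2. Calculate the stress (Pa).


stress = F / A
stress = 352 / 1.6100e-04
stress = 2.1863e+06


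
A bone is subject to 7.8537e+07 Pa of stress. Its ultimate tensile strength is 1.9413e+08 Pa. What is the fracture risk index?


FRI = applied / ultimate
FRI = 7.8537e+07 / 1.9413e+08
FRI = 0.4046


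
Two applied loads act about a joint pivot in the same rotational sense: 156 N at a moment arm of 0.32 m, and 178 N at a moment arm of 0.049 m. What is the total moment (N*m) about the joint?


M = F1 * d1 + F2 * d2
M = 156 * 0.32 + 178 * 0.049
M = 49.9200 + 8.7220
M = 58.6420


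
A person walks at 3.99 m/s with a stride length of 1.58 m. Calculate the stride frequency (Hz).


f = v / stride_length
f = 3.99 / 1.58
f = 2.5253


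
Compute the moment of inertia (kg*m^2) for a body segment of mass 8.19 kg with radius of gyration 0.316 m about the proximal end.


I = m * k^2
I = 8.19 * 0.316^2
k^2 = 0.0999
I = 0.8178


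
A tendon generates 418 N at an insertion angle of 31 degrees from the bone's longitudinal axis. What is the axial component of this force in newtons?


F_eff = F_tendon * cos(theta)
theta = 31 deg = 0.5411 rad
cos(theta) = 0.8572
F_eff = 418 * 0.8572
F_eff = 358.2959


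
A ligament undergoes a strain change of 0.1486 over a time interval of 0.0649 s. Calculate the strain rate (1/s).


strain_rate = delta_strain / delta_t
strain_rate = 0.1486 / 0.0649
strain_rate = 2.2897


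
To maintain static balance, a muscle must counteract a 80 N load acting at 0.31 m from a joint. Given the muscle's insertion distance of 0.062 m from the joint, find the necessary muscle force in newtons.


F_muscle = W * d_load / d_muscle
F_muscle = 80 * 0.31 / 0.062
Numerator = 24.8000
F_muscle = 400.0000


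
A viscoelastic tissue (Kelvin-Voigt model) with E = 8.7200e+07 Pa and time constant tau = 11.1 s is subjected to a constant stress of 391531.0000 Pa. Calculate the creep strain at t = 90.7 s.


epsilon(t) = (sigma/E) * (1 - exp(-t/tau))
sigma/E = 391531.0000 / 8.7200e+07 = 0.0045
exp(-t/tau) = exp(-90.7 / 11.1) = 2.8269e-04
epsilon = 0.0045 * (1 - 2.8269e-04)
epsilon = 0.0045


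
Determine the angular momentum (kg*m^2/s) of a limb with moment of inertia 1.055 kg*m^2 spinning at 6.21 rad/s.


L = I * omega
L = 1.055 * 6.21
L = 6.5515


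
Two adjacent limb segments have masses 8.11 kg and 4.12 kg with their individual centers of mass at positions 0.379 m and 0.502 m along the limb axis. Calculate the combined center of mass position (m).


COM = (m1*x1 + m2*x2) / (m1 + m2)
COM = (8.11*0.379 + 4.12*0.502) / (8.11 + 4.12)
Numerator = 5.1419
Denominator = 12.2300
COM = 0.4204


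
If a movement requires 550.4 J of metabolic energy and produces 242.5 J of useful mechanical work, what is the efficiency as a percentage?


eta = (W_mech / E_meta) * 100
eta = (242.5 / 550.4) * 100
ratio = 0.4406
eta = 44.0589


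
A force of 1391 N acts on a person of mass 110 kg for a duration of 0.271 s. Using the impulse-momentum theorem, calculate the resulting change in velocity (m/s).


J = F * dt = 1391 * 0.271 = 376.9610 N*s
delta_v = J / m
delta_v = 376.9610 / 110
delta_v = 3.4269


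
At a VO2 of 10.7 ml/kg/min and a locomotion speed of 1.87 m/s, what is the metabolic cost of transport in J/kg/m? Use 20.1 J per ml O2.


Power per kg = VO2 * 20.1 / 60
Power per kg = 10.7 * 20.1 / 60 = 3.5845 W/kg
Cost = power_per_kg / speed
Cost = 3.5845 / 1.87
Cost = 1.9168


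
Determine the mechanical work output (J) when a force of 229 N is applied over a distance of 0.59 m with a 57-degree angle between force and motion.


W = F * d * cos(theta)
theta = 57 deg = 0.9948 rad
cos(theta) = 0.5446
W = 229 * 0.59 * 0.5446
W = 73.5862


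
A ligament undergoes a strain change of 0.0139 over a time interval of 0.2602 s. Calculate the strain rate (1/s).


strain_rate = delta_strain / delta_t
strain_rate = 0.0139 / 0.2602
strain_rate = 0.0534


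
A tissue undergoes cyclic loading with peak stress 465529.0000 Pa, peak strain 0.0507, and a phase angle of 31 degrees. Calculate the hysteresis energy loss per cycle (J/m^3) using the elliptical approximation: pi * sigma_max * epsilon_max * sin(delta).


E_loss = pi * sigma_max * epsilon_max * sin(delta)
delta = 31 deg = 0.5411 rad
sin(delta) = 0.5150
E_loss = pi * 465529.0000 * 0.0507 * 0.5150
E_loss = 38189.4944


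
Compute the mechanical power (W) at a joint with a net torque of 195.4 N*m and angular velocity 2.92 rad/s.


P = M * omega
P = 195.4 * 2.92
P = 570.5680


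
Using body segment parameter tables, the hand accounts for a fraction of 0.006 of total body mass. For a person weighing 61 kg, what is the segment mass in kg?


m_segment = body_mass * fraction
m_segment = 61 * 0.006
m_segment = 0.3660


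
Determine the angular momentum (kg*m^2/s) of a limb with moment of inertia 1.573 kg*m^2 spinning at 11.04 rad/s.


L = I * omega
L = 1.573 * 11.04
L = 17.3659


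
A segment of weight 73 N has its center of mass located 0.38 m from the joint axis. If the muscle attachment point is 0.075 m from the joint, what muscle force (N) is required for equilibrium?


F_muscle = W * d_load / d_muscle
F_muscle = 73 * 0.38 / 0.075
Numerator = 27.7400
F_muscle = 369.8667


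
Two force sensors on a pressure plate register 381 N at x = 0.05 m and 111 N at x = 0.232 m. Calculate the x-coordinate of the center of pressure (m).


COP_x = (F1*x1 + F2*x2) / (F1 + F2)
COP_x = (381*0.05 + 111*0.232) / (381 + 111)
Numerator = 44.8020
Denominator = 492
COP_x = 0.0911


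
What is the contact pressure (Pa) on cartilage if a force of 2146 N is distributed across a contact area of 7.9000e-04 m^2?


P = F / A
P = 2146 / 7.9000e-04
P = 2.7165e+06


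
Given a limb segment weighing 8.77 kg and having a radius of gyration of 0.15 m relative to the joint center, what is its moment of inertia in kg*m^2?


I = m * k^2
I = 8.77 * 0.15^2
k^2 = 0.0225
I = 0.1973


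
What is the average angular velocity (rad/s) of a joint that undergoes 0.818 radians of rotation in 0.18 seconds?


omega = delta_theta / delta_t
omega = 0.818 / 0.18
omega = 4.5444


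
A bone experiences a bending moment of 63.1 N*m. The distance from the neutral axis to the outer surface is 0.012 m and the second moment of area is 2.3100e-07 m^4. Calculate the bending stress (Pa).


sigma = M * c / I
sigma = 63.1 * 0.012 / 2.3100e-07
M * c = 0.7572
sigma = 3.2779e+06


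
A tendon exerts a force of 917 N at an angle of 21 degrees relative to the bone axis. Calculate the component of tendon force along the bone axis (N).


F_eff = F_tendon * cos(theta)
theta = 21 deg = 0.3665 rad
cos(theta) = 0.9336
F_eff = 917 * 0.9336
F_eff = 856.0933


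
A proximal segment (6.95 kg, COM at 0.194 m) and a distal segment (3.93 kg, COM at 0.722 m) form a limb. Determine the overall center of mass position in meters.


COM = (m1*x1 + m2*x2) / (m1 + m2)
COM = (6.95*0.194 + 3.93*0.722) / (6.95 + 3.93)
Numerator = 4.1858
Denominator = 10.8800
COM = 0.3847


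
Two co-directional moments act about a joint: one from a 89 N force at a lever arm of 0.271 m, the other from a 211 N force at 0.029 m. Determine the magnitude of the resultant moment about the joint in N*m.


M = F1 * d1 + F2 * d2
M = 89 * 0.271 + 211 * 0.029
M = 24.1190 + 6.1190
M = 30.2380


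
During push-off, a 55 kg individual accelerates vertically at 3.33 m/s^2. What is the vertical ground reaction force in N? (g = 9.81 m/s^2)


GRF = m * (g + a)
GRF = 55 * (9.81 + 3.33)
GRF = 55 * 13.1400
GRF = 722.7000


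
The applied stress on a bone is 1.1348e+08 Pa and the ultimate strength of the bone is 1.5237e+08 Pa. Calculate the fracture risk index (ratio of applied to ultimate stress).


FRI = applied / ultimate
FRI = 1.1348e+08 / 1.5237e+08
FRI = 0.7448


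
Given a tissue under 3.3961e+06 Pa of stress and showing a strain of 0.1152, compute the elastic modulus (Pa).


E = stress / strain
E = 3.3961e+06 / 0.1152
E = 2.9480e+07


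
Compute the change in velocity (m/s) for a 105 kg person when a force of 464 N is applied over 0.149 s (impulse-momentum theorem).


J = F * dt = 464 * 0.149 = 69.1360 N*s
delta_v = J / m
delta_v = 69.1360 / 105
delta_v = 0.6584


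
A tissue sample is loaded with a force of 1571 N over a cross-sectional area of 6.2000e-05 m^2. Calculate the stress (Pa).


stress = F / A
stress = 1571 / 6.2000e-05
stress = 2.5339e+07


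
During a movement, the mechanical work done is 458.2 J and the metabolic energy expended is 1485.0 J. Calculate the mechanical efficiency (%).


eta = (W_mech / E_meta) * 100
eta = (458.2 / 1485.0) * 100
ratio = 0.3086
eta = 30.8552


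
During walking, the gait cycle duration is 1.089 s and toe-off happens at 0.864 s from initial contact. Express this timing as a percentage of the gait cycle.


pct = (event_time / cycle_time) * 100
pct = (0.864 / 1.089) * 100
ratio = 0.7934
pct = 79.3388


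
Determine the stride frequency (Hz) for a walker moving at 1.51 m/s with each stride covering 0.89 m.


f = v / stride_length
f = 1.51 / 0.89
f = 1.6966


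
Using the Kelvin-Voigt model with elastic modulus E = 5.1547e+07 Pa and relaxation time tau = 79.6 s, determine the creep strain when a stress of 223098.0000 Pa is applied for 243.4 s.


epsilon(t) = (sigma/E) * (1 - exp(-t/tau))
sigma/E = 223098.0000 / 5.1547e+07 = 0.0043
exp(-t/tau) = exp(-243.4 / 79.6) = 0.0470
epsilon = 0.0043 * (1 - 0.0470)
epsilon = 0.0041


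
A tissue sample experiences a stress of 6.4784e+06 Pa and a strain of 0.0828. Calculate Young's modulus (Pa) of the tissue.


E = stress / strain
E = 6.4784e+06 / 0.0828
E = 7.8242e+07


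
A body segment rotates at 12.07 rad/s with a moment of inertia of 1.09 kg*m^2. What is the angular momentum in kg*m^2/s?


L = I * omega
L = 1.09 * 12.07
L = 13.1563


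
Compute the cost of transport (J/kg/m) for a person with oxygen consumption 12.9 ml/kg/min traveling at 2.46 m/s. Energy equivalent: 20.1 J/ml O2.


Power per kg = VO2 * 20.1 / 60
Power per kg = 12.9 * 20.1 / 60 = 4.3215 W/kg
Cost = power_per_kg / speed
Cost = 4.3215 / 2.46
Cost = 1.7567


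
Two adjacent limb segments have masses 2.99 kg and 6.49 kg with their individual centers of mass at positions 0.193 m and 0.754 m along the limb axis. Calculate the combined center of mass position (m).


COM = (m1*x1 + m2*x2) / (m1 + m2)
COM = (2.99*0.193 + 6.49*0.754) / (2.99 + 6.49)
Numerator = 5.4705
Denominator = 9.4800
COM = 0.5771


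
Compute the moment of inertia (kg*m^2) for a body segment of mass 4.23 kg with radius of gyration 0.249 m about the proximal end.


I = m * k^2
I = 4.23 * 0.249^2
k^2 = 0.0620
I = 0.2623


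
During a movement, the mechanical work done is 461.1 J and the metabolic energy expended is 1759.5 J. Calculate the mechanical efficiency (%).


eta = (W_mech / E_meta) * 100
eta = (461.1 / 1759.5) * 100
ratio = 0.2621
eta = 26.2063


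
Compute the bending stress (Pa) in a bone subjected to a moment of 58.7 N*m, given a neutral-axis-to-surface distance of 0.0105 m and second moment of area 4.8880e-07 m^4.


sigma = M * c / I
sigma = 58.7 * 0.0105 / 4.8880e-07
M * c = 0.6164
sigma = 1.2609e+06


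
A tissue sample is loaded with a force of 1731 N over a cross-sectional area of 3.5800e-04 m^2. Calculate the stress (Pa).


stress = F / A
stress = 1731 / 3.5800e-04
stress = 4.8352e+06


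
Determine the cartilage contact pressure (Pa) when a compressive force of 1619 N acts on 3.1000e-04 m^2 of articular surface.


P = F / A
P = 1619 / 3.1000e-04
P = 5.2226e+06


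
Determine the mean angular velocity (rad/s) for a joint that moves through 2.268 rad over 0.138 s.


omega = delta_theta / delta_t
omega = 2.268 / 0.138
omega = 16.4348


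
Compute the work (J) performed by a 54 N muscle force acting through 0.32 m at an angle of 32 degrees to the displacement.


W = F * d * cos(theta)
theta = 32 deg = 0.5585 rad
cos(theta) = 0.8480
W = 54 * 0.32 * 0.8480
W = 14.6543


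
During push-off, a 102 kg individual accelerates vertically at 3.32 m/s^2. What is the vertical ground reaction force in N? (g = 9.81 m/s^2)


GRF = m * (g + a)
GRF = 102 * (9.81 + 3.32)
GRF = 102 * 13.1300
GRF = 1339.2600


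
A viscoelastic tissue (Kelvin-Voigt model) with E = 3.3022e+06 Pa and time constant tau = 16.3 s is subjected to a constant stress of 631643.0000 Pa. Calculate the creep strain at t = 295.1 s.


epsilon(t) = (sigma/E) * (1 - exp(-t/tau))
sigma/E = 631643.0000 / 3.3022e+06 = 0.1913
exp(-t/tau) = exp(-295.1 / 16.3) = 1.3722e-08
epsilon = 0.1913 * (1 - 1.3722e-08)
epsilon = 0.1913


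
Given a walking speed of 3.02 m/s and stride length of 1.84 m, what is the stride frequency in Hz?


f = v / stride_length
f = 3.02 / 1.84
f = 1.6413


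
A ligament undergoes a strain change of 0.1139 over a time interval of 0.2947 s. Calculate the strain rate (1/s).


strain_rate = delta_strain / delta_t
strain_rate = 0.1139 / 0.2947
strain_rate = 0.3865


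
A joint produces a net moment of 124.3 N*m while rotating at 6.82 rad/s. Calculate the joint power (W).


P = M * omega
P = 124.3 * 6.82
P = 847.7260


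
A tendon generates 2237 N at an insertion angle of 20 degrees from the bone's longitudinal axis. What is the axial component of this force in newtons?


F_eff = F_tendon * cos(theta)
theta = 20 deg = 0.3491 rad
cos(theta) = 0.9397
F_eff = 2237 * 0.9397
F_eff = 2102.0924


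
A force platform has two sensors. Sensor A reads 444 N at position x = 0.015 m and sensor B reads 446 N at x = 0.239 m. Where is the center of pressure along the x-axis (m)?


COP_x = (F1*x1 + F2*x2) / (F1 + F2)
COP_x = (444*0.015 + 446*0.239) / (444 + 446)
Numerator = 113.2540
Denominator = 890
COP_x = 0.1273


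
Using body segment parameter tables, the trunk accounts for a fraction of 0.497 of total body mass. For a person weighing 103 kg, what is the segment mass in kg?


m_segment = body_mass * fraction
m_segment = 103 * 0.497
m_segment = 51.1910


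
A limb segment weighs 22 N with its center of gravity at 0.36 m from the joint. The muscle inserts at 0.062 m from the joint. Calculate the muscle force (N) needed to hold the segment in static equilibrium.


F_muscle = W * d_load / d_muscle
F_muscle = 22 * 0.36 / 0.062
Numerator = 7.9200
F_muscle = 127.7419


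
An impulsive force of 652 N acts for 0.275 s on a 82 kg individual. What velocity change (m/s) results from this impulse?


J = F * dt = 652 * 0.275 = 179.3000 N*s
delta_v = J / m
delta_v = 179.3000 / 82
delta_v = 2.1866


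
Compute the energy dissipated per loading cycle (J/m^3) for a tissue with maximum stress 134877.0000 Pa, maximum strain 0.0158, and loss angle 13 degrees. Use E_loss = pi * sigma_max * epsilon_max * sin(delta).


E_loss = pi * sigma_max * epsilon_max * sin(delta)
delta = 13 deg = 0.2269 rad
sin(delta) = 0.2250
E_loss = pi * 134877.0000 * 0.0158 * 0.2250
E_loss = 1506.0275


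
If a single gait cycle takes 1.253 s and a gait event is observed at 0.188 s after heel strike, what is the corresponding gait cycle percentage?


pct = (event_time / cycle_time) * 100
pct = (0.188 / 1.253) * 100
ratio = 0.1500
pct = 15.0040


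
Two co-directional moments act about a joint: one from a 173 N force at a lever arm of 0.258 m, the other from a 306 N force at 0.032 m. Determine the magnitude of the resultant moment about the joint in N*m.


M = F1 * d1 + F2 * d2
M = 173 * 0.258 + 306 * 0.032
M = 44.6340 + 9.7920
M = 54.4260


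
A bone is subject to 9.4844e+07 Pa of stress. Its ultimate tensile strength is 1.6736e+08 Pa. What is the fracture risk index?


FRI = applied / ultimate
FRI = 9.4844e+07 / 1.6736e+08
FRI = 0.5667


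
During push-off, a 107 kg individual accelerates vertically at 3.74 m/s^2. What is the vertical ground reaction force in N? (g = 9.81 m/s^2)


GRF = m * (g + a)
GRF = 107 * (9.81 + 3.74)
GRF = 107 * 13.5500
GRF = 1449.8500


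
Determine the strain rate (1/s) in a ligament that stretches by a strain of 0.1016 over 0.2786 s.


strain_rate = delta_strain / delta_t
strain_rate = 0.1016 / 0.2786
strain_rate = 0.3647


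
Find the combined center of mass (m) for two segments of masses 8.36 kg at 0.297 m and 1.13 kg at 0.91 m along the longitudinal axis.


COM = (m1*x1 + m2*x2) / (m1 + m2)
COM = (8.36*0.297 + 1.13*0.91) / (8.36 + 1.13)
Numerator = 3.5112
Denominator = 9.4900
COM = 0.3700


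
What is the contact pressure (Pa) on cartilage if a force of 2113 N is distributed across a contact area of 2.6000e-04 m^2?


P = F / A
P = 2113 / 2.6000e-04
P = 8.1269e+06


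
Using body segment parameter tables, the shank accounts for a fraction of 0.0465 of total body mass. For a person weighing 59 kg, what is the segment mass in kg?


m_segment = body_mass * fraction
m_segment = 59 * 0.0465
m_segment = 2.7435


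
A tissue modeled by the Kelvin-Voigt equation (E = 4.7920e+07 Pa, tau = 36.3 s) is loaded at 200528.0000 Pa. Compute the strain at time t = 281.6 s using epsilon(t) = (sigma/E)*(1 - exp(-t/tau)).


epsilon(t) = (sigma/E) * (1 - exp(-t/tau))
sigma/E = 200528.0000 / 4.7920e+07 = 0.0042
exp(-t/tau) = exp(-281.6 / 36.3) = 4.2749e-04
epsilon = 0.0042 * (1 - 4.2749e-04)
epsilon = 0.0042


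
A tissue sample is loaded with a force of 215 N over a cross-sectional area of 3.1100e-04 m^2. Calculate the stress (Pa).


stress = F / A
stress = 215 / 3.1100e-04
stress = 691318.3280


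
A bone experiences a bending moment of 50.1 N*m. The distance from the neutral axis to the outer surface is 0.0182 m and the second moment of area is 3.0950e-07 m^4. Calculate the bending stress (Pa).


sigma = M * c / I
sigma = 50.1 * 0.0182 / 3.0950e-07
M * c = 0.9118
sigma = 2.9461e+06


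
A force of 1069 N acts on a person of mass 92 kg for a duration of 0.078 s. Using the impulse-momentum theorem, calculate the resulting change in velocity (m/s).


J = F * dt = 1069 * 0.078 = 83.3820 N*s
delta_v = J / m
delta_v = 83.3820 / 92
delta_v = 0.9063


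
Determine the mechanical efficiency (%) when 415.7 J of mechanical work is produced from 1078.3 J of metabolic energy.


eta = (W_mech / E_meta) * 100
eta = (415.7 / 1078.3) * 100
ratio = 0.3855
eta = 38.5514


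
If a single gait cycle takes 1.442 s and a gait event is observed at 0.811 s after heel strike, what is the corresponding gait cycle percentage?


pct = (event_time / cycle_time) * 100
pct = (0.811 / 1.442) * 100
ratio = 0.5624
pct = 56.2413


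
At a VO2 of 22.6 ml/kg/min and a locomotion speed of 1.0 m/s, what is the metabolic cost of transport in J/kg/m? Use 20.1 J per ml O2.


Power per kg = VO2 * 20.1 / 60
Power per kg = 22.6 * 20.1 / 60 = 7.5710 W/kg
Cost = power_per_kg / speed
Cost = 7.5710 / 1.0
Cost = 7.5710


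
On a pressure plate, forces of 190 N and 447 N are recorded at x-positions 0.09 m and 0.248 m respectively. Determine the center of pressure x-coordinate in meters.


COP_x = (F1*x1 + F2*x2) / (F1 + F2)
COP_x = (190*0.09 + 447*0.248) / (190 + 447)
Numerator = 127.9560
Denominator = 637
COP_x = 0.2009


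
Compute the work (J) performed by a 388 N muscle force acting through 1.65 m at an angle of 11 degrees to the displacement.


W = F * d * cos(theta)
theta = 11 deg = 0.1920 rad
cos(theta) = 0.9816
W = 388 * 1.65 * 0.9816
W = 628.4377


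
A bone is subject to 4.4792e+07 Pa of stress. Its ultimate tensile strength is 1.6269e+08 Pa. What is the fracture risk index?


FRI = applied / ultimate
FRI = 4.4792e+07 / 1.6269e+08
FRI = 0.2753


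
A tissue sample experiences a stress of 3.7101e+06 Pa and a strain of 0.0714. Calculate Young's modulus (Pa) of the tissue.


E = stress / strain
E = 3.7101e+06 / 0.0714
E = 5.1962e+07


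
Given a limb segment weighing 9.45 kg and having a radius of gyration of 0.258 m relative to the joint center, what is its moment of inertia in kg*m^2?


I = m * k^2
I = 9.45 * 0.258^2
k^2 = 0.0666
I = 0.6290


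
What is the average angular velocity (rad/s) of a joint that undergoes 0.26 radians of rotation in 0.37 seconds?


omega = delta_theta / delta_t
omega = 0.26 / 0.37
omega = 0.7027


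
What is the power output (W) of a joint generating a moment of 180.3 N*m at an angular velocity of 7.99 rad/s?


P = M * omega
P = 180.3 * 7.99
P = 1440.5970


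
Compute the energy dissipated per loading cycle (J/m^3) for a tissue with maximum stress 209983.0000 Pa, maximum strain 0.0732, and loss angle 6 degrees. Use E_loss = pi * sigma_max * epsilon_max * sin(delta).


E_loss = pi * sigma_max * epsilon_max * sin(delta)
delta = 6 deg = 0.1047 rad
sin(delta) = 0.1045
E_loss = pi * 209983.0000 * 0.0732 * 0.1045
E_loss = 5047.5387


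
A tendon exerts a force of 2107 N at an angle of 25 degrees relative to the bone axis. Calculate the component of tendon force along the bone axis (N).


F_eff = F_tendon * cos(theta)
theta = 25 deg = 0.4363 rad
cos(theta) = 0.9063
F_eff = 2107 * 0.9063
F_eff = 1909.5905


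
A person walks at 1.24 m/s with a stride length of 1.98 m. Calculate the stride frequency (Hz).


f = v / stride_length
f = 1.24 / 1.98
f = 0.6263


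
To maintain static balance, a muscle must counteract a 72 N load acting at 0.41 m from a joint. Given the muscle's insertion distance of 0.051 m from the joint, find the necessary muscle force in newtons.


F_muscle = W * d_load / d_muscle
F_muscle = 72 * 0.41 / 0.051
Numerator = 29.5200
F_muscle = 578.8235


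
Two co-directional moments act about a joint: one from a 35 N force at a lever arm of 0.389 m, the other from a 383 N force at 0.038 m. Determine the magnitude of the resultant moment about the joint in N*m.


M = F1 * d1 + F2 * d2
M = 35 * 0.389 + 383 * 0.038
M = 13.6150 + 14.5540
M = 28.1690


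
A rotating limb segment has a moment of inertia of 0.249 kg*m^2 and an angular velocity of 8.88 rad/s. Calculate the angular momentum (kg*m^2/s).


L = I * omega
L = 0.249 * 8.88
L = 2.2111


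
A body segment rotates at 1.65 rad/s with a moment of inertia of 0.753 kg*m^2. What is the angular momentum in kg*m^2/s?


L = I * omega
L = 0.753 * 1.65
L = 1.2424


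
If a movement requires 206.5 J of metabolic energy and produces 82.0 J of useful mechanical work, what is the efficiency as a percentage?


eta = (W_mech / E_meta) * 100
eta = (82.0 / 206.5) * 100
ratio = 0.3971
eta = 39.7094


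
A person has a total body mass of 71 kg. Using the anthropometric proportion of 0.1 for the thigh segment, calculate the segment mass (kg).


m_segment = body_mass * fraction
m_segment = 71 * 0.1
m_segment = 7.1000


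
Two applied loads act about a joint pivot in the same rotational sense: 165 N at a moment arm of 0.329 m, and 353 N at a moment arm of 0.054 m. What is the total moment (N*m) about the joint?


M = F1 * d1 + F2 * d2
M = 165 * 0.329 + 353 * 0.054
M = 54.2850 + 19.0620
M = 73.3470


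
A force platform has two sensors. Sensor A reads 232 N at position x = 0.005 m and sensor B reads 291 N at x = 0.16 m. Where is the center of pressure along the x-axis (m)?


COP_x = (F1*x1 + F2*x2) / (F1 + F2)
COP_x = (232*0.005 + 291*0.16) / (232 + 291)
Numerator = 47.7200
Denominator = 523
COP_x = 0.0912


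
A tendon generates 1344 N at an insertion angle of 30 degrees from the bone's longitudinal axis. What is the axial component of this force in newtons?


F_eff = F_tendon * cos(theta)
theta = 30 deg = 0.5236 rad
cos(theta) = 0.8660
F_eff = 1344 * 0.8660
F_eff = 1163.9381


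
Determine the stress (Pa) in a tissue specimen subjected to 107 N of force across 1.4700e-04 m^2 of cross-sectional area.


stress = F / A
stress = 107 / 1.4700e-04
stress = 727891.1565


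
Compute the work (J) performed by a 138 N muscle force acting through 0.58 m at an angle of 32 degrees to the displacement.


W = F * d * cos(theta)
theta = 32 deg = 0.5585 rad
cos(theta) = 0.8480
W = 138 * 0.58 * 0.8480
W = 67.8778


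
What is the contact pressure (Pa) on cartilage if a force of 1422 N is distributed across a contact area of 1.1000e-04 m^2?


P = F / A
P = 1422 / 1.1000e-04
P = 1.2927e+07


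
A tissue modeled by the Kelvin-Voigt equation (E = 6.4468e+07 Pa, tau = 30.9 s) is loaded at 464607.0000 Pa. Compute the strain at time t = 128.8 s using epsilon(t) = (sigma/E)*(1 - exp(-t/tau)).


epsilon(t) = (sigma/E) * (1 - exp(-t/tau))
sigma/E = 464607.0000 / 6.4468e+07 = 0.0072
exp(-t/tau) = exp(-128.8 / 30.9) = 0.0155
epsilon = 0.0072 * (1 - 0.0155)
epsilon = 0.0071


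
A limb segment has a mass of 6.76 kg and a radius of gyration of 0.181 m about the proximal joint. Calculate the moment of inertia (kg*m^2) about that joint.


I = m * k^2
I = 6.76 * 0.181^2
k^2 = 0.0328
I = 0.2215


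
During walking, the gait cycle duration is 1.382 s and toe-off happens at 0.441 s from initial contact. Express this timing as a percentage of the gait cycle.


pct = (event_time / cycle_time) * 100
pct = (0.441 / 1.382) * 100
ratio = 0.3191
pct = 31.9103


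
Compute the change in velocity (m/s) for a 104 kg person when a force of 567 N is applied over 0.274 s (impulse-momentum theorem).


J = F * dt = 567 * 0.274 = 155.3580 N*s
delta_v = J / m
delta_v = 155.3580 / 104
delta_v = 1.4938


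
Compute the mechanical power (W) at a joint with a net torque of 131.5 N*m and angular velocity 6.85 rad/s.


P = M * omega
P = 131.5 * 6.85
P = 900.7750


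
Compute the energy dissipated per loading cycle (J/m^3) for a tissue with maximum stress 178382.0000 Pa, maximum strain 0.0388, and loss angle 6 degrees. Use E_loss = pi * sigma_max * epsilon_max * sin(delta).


E_loss = pi * sigma_max * epsilon_max * sin(delta)
delta = 6 deg = 0.1047 rad
sin(delta) = 0.1045
E_loss = pi * 178382.0000 * 0.0388 * 0.1045
E_loss = 2272.8313


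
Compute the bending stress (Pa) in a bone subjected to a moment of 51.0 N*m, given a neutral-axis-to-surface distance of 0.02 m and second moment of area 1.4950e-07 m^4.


sigma = M * c / I
sigma = 51.0 * 0.02 / 1.4950e-07
M * c = 1.0200
sigma = 6.8227e+06


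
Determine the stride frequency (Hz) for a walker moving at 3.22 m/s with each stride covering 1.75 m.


f = v / stride_length
f = 3.22 / 1.75
f = 1.8400


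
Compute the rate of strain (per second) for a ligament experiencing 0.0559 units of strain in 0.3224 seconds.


strain_rate = delta_strain / delta_t
strain_rate = 0.0559 / 0.3224
strain_rate = 0.1734


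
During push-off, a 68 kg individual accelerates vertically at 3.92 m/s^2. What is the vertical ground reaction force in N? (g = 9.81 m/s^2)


GRF = m * (g + a)
GRF = 68 * (9.81 + 3.92)
GRF = 68 * 13.7300
GRF = 933.6400


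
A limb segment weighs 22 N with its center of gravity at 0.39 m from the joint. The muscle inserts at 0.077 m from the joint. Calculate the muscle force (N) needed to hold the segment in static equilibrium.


F_muscle = W * d_load / d_muscle
F_muscle = 22 * 0.39 / 0.077
Numerator = 8.5800
F_muscle = 111.4286


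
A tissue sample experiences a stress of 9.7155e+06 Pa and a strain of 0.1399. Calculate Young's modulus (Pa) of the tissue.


E = stress / strain
E = 9.7155e+06 / 0.1399
E = 6.9446e+07


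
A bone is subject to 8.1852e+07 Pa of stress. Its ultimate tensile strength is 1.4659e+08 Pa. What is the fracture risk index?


FRI = applied / ultimate
FRI = 8.1852e+07 / 1.4659e+08
FRI = 0.5584


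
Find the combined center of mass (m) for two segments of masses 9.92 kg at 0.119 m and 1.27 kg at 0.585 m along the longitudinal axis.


COM = (m1*x1 + m2*x2) / (m1 + m2)
COM = (9.92*0.119 + 1.27*0.585) / (9.92 + 1.27)
Numerator = 1.9234
Denominator = 11.1900
COM = 0.1719


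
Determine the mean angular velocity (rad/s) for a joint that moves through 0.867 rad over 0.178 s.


omega = delta_theta / delta_t
omega = 0.867 / 0.178
omega = 4.8708


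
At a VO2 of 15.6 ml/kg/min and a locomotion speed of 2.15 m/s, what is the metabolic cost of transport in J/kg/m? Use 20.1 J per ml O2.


Power per kg = VO2 * 20.1 / 60
Power per kg = 15.6 * 20.1 / 60 = 5.2260 W/kg
Cost = power_per_kg / speed
Cost = 5.2260 / 2.15
Cost = 2.4307


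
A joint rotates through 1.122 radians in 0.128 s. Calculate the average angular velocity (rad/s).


omega = delta_theta / delta_t
omega = 1.122 / 0.128
omega = 8.7656


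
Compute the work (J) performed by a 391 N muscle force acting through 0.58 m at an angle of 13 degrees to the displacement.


W = F * d * cos(theta)
theta = 13 deg = 0.2269 rad
cos(theta) = 0.9744
W = 391 * 0.58 * 0.9744
W = 220.9676


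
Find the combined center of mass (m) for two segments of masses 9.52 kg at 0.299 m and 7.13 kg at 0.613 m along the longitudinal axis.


COM = (m1*x1 + m2*x2) / (m1 + m2)
COM = (9.52*0.299 + 7.13*0.613) / (9.52 + 7.13)
Numerator = 7.2172
Denominator = 16.6500
COM = 0.4335


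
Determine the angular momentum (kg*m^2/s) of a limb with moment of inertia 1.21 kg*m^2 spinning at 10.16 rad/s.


L = I * omega
L = 1.21 * 10.16
L = 12.2936


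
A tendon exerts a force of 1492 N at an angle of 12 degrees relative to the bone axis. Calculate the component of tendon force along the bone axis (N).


F_eff = F_tendon * cos(theta)
theta = 12 deg = 0.2094 rad
cos(theta) = 0.9781
F_eff = 1492 * 0.9781
F_eff = 1459.3962


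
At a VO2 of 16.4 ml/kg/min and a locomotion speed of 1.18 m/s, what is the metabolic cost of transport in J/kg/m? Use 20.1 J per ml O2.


Power per kg = VO2 * 20.1 / 60
Power per kg = 16.4 * 20.1 / 60 = 5.4940 W/kg
Cost = power_per_kg / speed
Cost = 5.4940 / 1.18
Cost = 4.6559


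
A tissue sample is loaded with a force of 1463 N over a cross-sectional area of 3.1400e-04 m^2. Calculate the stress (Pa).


stress = F / A
stress = 1463 / 3.1400e-04
stress = 4.6592e+06


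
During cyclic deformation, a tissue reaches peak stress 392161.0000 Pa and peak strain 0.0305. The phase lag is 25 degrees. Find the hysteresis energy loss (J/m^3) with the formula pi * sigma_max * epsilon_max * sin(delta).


E_loss = pi * sigma_max * epsilon_max * sin(delta)
delta = 25 deg = 0.4363 rad
sin(delta) = 0.4226
E_loss = pi * 392161.0000 * 0.0305 * 0.4226
E_loss = 15880.4342


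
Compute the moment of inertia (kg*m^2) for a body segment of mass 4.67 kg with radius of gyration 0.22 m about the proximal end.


I = m * k^2
I = 4.67 * 0.22^2
k^2 = 0.0484
I = 0.2260


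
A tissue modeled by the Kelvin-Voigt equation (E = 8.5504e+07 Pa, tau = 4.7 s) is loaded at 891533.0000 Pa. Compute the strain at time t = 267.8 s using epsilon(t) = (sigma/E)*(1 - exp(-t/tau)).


epsilon(t) = (sigma/E) * (1 - exp(-t/tau))
sigma/E = 891533.0000 / 8.5504e+07 = 0.0104
exp(-t/tau) = exp(-267.8 / 4.7) = 1.7966e-25
epsilon = 0.0104 * (1 - 1.7966e-25)
epsilon = 0.0104


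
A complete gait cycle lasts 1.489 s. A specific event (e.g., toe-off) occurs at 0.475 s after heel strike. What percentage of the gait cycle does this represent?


pct = (event_time / cycle_time) * 100
pct = (0.475 / 1.489) * 100
ratio = 0.3190
pct = 31.9006


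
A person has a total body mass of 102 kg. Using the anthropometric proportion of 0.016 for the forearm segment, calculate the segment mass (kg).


m_segment = body_mass * fraction
m_segment = 102 * 0.016
m_segment = 1.6320


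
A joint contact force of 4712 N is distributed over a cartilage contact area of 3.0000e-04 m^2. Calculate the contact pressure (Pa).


P = F / A
P = 4712 / 3.0000e-04
P = 1.5707e+07


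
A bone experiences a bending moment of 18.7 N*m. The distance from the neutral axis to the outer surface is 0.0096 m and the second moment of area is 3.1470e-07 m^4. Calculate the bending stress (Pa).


sigma = M * c / I
sigma = 18.7 * 0.0096 / 3.1470e-07
M * c = 0.1795
sigma = 570448.0458


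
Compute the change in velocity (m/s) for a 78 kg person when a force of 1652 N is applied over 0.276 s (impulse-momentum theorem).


J = F * dt = 1652 * 0.276 = 455.9520 N*s
delta_v = J / m
delta_v = 455.9520 / 78
delta_v = 5.8455


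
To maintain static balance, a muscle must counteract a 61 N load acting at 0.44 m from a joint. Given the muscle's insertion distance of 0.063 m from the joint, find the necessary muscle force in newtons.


F_muscle = W * d_load / d_muscle
F_muscle = 61 * 0.44 / 0.063
Numerator = 26.8400
F_muscle = 426.0317


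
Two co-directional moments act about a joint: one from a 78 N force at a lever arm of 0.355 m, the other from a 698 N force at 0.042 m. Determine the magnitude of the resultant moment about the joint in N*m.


M = F1 * d1 + F2 * d2
M = 78 * 0.355 + 698 * 0.042
M = 27.6900 + 29.3160
M = 57.0060


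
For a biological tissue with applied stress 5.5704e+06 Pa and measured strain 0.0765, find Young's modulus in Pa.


E = stress / strain
E = 5.5704e+06 / 0.0765
E = 7.2816e+07


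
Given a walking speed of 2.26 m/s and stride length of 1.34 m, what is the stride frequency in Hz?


f = v / stride_length
f = 2.26 / 1.34
f = 1.6866


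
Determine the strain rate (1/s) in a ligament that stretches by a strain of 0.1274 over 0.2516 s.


strain_rate = delta_strain / delta_t
strain_rate = 0.1274 / 0.2516
strain_rate = 0.5064


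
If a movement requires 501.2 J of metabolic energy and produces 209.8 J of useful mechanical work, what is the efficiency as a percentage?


eta = (W_mech / E_meta) * 100
eta = (209.8 / 501.2) * 100
ratio = 0.4186
eta = 41.8595


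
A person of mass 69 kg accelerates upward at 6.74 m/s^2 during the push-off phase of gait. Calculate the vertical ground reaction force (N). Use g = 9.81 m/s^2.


GRF = m * (g + a)
GRF = 69 * (9.81 + 6.74)
GRF = 69 * 16.5500
GRF = 1141.9500


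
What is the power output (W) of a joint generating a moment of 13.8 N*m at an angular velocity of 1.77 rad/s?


P = M * omega
P = 13.8 * 1.77
P = 24.4260


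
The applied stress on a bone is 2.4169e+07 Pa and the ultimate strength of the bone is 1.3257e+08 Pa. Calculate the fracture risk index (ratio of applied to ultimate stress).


FRI = applied / ultimate
FRI = 2.4169e+07 / 1.3257e+08
FRI = 0.1823


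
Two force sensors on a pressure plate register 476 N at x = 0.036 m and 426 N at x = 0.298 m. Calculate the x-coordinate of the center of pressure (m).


COP_x = (F1*x1 + F2*x2) / (F1 + F2)
COP_x = (476*0.036 + 426*0.298) / (476 + 426)
Numerator = 144.0840
Denominator = 902
COP_x = 0.1597
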